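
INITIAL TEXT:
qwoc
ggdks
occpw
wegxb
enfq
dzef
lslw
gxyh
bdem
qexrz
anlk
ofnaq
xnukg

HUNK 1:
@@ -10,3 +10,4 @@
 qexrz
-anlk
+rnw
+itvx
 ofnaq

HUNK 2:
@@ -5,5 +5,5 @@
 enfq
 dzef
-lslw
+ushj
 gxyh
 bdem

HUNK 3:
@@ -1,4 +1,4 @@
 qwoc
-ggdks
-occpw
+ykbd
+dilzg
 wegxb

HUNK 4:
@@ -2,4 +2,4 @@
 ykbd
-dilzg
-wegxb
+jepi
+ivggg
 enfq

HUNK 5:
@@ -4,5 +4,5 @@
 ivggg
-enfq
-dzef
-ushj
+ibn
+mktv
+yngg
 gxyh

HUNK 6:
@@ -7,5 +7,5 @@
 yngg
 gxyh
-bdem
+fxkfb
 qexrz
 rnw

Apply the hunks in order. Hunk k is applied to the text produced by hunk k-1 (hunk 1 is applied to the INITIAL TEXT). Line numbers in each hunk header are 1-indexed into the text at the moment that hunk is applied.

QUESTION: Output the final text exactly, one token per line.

Hunk 1: at line 10 remove [anlk] add [rnw,itvx] -> 14 lines: qwoc ggdks occpw wegxb enfq dzef lslw gxyh bdem qexrz rnw itvx ofnaq xnukg
Hunk 2: at line 5 remove [lslw] add [ushj] -> 14 lines: qwoc ggdks occpw wegxb enfq dzef ushj gxyh bdem qexrz rnw itvx ofnaq xnukg
Hunk 3: at line 1 remove [ggdks,occpw] add [ykbd,dilzg] -> 14 lines: qwoc ykbd dilzg wegxb enfq dzef ushj gxyh bdem qexrz rnw itvx ofnaq xnukg
Hunk 4: at line 2 remove [dilzg,wegxb] add [jepi,ivggg] -> 14 lines: qwoc ykbd jepi ivggg enfq dzef ushj gxyh bdem qexrz rnw itvx ofnaq xnukg
Hunk 5: at line 4 remove [enfq,dzef,ushj] add [ibn,mktv,yngg] -> 14 lines: qwoc ykbd jepi ivggg ibn mktv yngg gxyh bdem qexrz rnw itvx ofnaq xnukg
Hunk 6: at line 7 remove [bdem] add [fxkfb] -> 14 lines: qwoc ykbd jepi ivggg ibn mktv yngg gxyh fxkfb qexrz rnw itvx ofnaq xnukg

Answer: qwoc
ykbd
jepi
ivggg
ibn
mktv
yngg
gxyh
fxkfb
qexrz
rnw
itvx
ofnaq
xnukg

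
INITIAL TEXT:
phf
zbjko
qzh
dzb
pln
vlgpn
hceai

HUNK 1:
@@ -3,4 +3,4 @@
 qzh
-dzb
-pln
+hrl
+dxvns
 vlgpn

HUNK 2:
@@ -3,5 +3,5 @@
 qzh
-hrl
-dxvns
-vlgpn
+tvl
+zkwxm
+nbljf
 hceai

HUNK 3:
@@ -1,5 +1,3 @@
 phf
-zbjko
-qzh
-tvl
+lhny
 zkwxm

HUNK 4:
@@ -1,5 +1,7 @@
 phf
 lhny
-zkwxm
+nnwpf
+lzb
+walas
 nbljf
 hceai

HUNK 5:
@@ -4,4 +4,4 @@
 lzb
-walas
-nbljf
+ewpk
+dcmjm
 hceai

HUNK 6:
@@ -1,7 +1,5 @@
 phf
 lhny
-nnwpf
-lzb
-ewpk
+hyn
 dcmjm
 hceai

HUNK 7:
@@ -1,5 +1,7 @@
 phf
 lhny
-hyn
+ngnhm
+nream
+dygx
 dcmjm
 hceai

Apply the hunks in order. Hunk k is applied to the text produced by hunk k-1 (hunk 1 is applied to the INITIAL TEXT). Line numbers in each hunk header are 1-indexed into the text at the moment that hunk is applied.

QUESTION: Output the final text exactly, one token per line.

Answer: phf
lhny
ngnhm
nream
dygx
dcmjm
hceai

Derivation:
Hunk 1: at line 3 remove [dzb,pln] add [hrl,dxvns] -> 7 lines: phf zbjko qzh hrl dxvns vlgpn hceai
Hunk 2: at line 3 remove [hrl,dxvns,vlgpn] add [tvl,zkwxm,nbljf] -> 7 lines: phf zbjko qzh tvl zkwxm nbljf hceai
Hunk 3: at line 1 remove [zbjko,qzh,tvl] add [lhny] -> 5 lines: phf lhny zkwxm nbljf hceai
Hunk 4: at line 1 remove [zkwxm] add [nnwpf,lzb,walas] -> 7 lines: phf lhny nnwpf lzb walas nbljf hceai
Hunk 5: at line 4 remove [walas,nbljf] add [ewpk,dcmjm] -> 7 lines: phf lhny nnwpf lzb ewpk dcmjm hceai
Hunk 6: at line 1 remove [nnwpf,lzb,ewpk] add [hyn] -> 5 lines: phf lhny hyn dcmjm hceai
Hunk 7: at line 1 remove [hyn] add [ngnhm,nream,dygx] -> 7 lines: phf lhny ngnhm nream dygx dcmjm hceai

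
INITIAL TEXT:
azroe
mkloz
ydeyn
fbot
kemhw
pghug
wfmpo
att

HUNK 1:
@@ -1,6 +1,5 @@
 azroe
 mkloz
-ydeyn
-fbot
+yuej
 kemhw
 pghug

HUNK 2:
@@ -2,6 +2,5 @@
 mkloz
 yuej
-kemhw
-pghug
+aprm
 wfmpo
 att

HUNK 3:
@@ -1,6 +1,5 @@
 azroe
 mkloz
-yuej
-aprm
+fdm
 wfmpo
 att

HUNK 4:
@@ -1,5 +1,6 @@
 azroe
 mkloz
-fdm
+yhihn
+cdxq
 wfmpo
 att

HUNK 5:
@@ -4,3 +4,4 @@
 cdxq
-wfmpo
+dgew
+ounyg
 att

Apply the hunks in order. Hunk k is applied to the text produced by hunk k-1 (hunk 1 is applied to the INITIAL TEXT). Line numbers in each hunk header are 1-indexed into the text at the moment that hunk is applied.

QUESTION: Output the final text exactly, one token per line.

Answer: azroe
mkloz
yhihn
cdxq
dgew
ounyg
att

Derivation:
Hunk 1: at line 1 remove [ydeyn,fbot] add [yuej] -> 7 lines: azroe mkloz yuej kemhw pghug wfmpo att
Hunk 2: at line 2 remove [kemhw,pghug] add [aprm] -> 6 lines: azroe mkloz yuej aprm wfmpo att
Hunk 3: at line 1 remove [yuej,aprm] add [fdm] -> 5 lines: azroe mkloz fdm wfmpo att
Hunk 4: at line 1 remove [fdm] add [yhihn,cdxq] -> 6 lines: azroe mkloz yhihn cdxq wfmpo att
Hunk 5: at line 4 remove [wfmpo] add [dgew,ounyg] -> 7 lines: azroe mkloz yhihn cdxq dgew ounyg att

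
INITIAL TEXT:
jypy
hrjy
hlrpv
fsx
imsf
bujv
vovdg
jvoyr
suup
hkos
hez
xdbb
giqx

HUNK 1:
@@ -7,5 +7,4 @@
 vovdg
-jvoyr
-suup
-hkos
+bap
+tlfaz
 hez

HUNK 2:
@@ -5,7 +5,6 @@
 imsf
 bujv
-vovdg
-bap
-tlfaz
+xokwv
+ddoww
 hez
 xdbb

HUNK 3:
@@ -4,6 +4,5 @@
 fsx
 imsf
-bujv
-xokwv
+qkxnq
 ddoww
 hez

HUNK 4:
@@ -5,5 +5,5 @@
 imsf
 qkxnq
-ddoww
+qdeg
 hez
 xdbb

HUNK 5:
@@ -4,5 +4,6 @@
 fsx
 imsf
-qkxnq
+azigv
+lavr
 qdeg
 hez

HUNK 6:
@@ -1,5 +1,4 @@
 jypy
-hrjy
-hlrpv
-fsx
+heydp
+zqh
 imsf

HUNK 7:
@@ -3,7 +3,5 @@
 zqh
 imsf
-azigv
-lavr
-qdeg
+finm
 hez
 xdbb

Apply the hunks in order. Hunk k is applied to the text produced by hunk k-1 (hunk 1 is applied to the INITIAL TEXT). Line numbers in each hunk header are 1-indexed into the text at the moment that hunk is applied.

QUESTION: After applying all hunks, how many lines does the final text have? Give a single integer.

Hunk 1: at line 7 remove [jvoyr,suup,hkos] add [bap,tlfaz] -> 12 lines: jypy hrjy hlrpv fsx imsf bujv vovdg bap tlfaz hez xdbb giqx
Hunk 2: at line 5 remove [vovdg,bap,tlfaz] add [xokwv,ddoww] -> 11 lines: jypy hrjy hlrpv fsx imsf bujv xokwv ddoww hez xdbb giqx
Hunk 3: at line 4 remove [bujv,xokwv] add [qkxnq] -> 10 lines: jypy hrjy hlrpv fsx imsf qkxnq ddoww hez xdbb giqx
Hunk 4: at line 5 remove [ddoww] add [qdeg] -> 10 lines: jypy hrjy hlrpv fsx imsf qkxnq qdeg hez xdbb giqx
Hunk 5: at line 4 remove [qkxnq] add [azigv,lavr] -> 11 lines: jypy hrjy hlrpv fsx imsf azigv lavr qdeg hez xdbb giqx
Hunk 6: at line 1 remove [hrjy,hlrpv,fsx] add [heydp,zqh] -> 10 lines: jypy heydp zqh imsf azigv lavr qdeg hez xdbb giqx
Hunk 7: at line 3 remove [azigv,lavr,qdeg] add [finm] -> 8 lines: jypy heydp zqh imsf finm hez xdbb giqx
Final line count: 8

Answer: 8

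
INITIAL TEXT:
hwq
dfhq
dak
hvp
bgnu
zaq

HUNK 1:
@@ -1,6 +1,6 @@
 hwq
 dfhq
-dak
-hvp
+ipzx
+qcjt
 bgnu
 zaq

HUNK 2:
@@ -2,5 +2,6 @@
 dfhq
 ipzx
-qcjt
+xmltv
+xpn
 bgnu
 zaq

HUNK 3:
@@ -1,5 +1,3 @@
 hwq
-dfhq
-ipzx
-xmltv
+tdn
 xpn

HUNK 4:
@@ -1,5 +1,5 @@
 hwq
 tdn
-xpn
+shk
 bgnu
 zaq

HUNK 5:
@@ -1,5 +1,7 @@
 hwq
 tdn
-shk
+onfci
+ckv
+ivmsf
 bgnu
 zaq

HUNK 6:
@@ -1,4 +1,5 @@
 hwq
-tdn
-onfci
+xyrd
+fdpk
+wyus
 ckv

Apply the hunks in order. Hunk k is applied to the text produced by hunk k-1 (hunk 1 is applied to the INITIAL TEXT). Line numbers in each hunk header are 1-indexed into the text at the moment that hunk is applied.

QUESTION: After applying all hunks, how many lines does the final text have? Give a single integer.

Hunk 1: at line 1 remove [dak,hvp] add [ipzx,qcjt] -> 6 lines: hwq dfhq ipzx qcjt bgnu zaq
Hunk 2: at line 2 remove [qcjt] add [xmltv,xpn] -> 7 lines: hwq dfhq ipzx xmltv xpn bgnu zaq
Hunk 3: at line 1 remove [dfhq,ipzx,xmltv] add [tdn] -> 5 lines: hwq tdn xpn bgnu zaq
Hunk 4: at line 1 remove [xpn] add [shk] -> 5 lines: hwq tdn shk bgnu zaq
Hunk 5: at line 1 remove [shk] add [onfci,ckv,ivmsf] -> 7 lines: hwq tdn onfci ckv ivmsf bgnu zaq
Hunk 6: at line 1 remove [tdn,onfci] add [xyrd,fdpk,wyus] -> 8 lines: hwq xyrd fdpk wyus ckv ivmsf bgnu zaq
Final line count: 8

Answer: 8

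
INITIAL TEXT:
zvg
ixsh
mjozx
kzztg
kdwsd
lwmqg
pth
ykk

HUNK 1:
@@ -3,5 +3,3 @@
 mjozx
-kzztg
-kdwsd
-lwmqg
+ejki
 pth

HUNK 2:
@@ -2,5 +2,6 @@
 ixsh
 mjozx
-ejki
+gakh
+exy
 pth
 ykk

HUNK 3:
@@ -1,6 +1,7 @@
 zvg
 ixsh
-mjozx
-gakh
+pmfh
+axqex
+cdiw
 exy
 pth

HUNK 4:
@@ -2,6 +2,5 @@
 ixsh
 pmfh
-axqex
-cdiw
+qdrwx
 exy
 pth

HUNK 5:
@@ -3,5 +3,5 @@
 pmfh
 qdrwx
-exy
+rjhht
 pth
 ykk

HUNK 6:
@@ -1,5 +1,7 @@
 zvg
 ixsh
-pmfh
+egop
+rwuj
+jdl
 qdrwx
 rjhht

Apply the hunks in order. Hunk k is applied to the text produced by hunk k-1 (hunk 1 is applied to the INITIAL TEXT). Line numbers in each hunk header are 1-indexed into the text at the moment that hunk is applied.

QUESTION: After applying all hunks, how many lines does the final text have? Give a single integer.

Answer: 9

Derivation:
Hunk 1: at line 3 remove [kzztg,kdwsd,lwmqg] add [ejki] -> 6 lines: zvg ixsh mjozx ejki pth ykk
Hunk 2: at line 2 remove [ejki] add [gakh,exy] -> 7 lines: zvg ixsh mjozx gakh exy pth ykk
Hunk 3: at line 1 remove [mjozx,gakh] add [pmfh,axqex,cdiw] -> 8 lines: zvg ixsh pmfh axqex cdiw exy pth ykk
Hunk 4: at line 2 remove [axqex,cdiw] add [qdrwx] -> 7 lines: zvg ixsh pmfh qdrwx exy pth ykk
Hunk 5: at line 3 remove [exy] add [rjhht] -> 7 lines: zvg ixsh pmfh qdrwx rjhht pth ykk
Hunk 6: at line 1 remove [pmfh] add [egop,rwuj,jdl] -> 9 lines: zvg ixsh egop rwuj jdl qdrwx rjhht pth ykk
Final line count: 9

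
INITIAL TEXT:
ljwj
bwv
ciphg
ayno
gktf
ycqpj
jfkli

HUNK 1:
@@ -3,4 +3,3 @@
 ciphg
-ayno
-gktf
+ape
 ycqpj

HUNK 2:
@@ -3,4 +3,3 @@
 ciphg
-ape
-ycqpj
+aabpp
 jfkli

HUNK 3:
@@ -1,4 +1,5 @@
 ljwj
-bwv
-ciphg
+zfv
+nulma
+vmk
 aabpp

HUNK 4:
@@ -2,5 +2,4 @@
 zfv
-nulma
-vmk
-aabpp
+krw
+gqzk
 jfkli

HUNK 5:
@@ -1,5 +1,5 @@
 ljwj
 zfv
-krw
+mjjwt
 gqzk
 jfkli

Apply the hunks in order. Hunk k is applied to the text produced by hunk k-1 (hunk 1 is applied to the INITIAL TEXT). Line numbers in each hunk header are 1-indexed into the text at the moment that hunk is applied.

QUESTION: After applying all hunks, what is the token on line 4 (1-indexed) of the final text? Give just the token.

Hunk 1: at line 3 remove [ayno,gktf] add [ape] -> 6 lines: ljwj bwv ciphg ape ycqpj jfkli
Hunk 2: at line 3 remove [ape,ycqpj] add [aabpp] -> 5 lines: ljwj bwv ciphg aabpp jfkli
Hunk 3: at line 1 remove [bwv,ciphg] add [zfv,nulma,vmk] -> 6 lines: ljwj zfv nulma vmk aabpp jfkli
Hunk 4: at line 2 remove [nulma,vmk,aabpp] add [krw,gqzk] -> 5 lines: ljwj zfv krw gqzk jfkli
Hunk 5: at line 1 remove [krw] add [mjjwt] -> 5 lines: ljwj zfv mjjwt gqzk jfkli
Final line 4: gqzk

Answer: gqzk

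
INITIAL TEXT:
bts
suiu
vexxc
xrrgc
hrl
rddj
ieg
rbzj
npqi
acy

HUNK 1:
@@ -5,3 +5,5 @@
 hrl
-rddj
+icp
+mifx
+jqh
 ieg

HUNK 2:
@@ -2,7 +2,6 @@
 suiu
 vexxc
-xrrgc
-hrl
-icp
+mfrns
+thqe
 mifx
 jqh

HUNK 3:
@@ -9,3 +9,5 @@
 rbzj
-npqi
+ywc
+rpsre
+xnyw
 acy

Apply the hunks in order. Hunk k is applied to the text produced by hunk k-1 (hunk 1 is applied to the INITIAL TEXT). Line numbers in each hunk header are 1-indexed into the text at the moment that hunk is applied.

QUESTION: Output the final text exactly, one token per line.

Answer: bts
suiu
vexxc
mfrns
thqe
mifx
jqh
ieg
rbzj
ywc
rpsre
xnyw
acy

Derivation:
Hunk 1: at line 5 remove [rddj] add [icp,mifx,jqh] -> 12 lines: bts suiu vexxc xrrgc hrl icp mifx jqh ieg rbzj npqi acy
Hunk 2: at line 2 remove [xrrgc,hrl,icp] add [mfrns,thqe] -> 11 lines: bts suiu vexxc mfrns thqe mifx jqh ieg rbzj npqi acy
Hunk 3: at line 9 remove [npqi] add [ywc,rpsre,xnyw] -> 13 lines: bts suiu vexxc mfrns thqe mifx jqh ieg rbzj ywc rpsre xnyw acy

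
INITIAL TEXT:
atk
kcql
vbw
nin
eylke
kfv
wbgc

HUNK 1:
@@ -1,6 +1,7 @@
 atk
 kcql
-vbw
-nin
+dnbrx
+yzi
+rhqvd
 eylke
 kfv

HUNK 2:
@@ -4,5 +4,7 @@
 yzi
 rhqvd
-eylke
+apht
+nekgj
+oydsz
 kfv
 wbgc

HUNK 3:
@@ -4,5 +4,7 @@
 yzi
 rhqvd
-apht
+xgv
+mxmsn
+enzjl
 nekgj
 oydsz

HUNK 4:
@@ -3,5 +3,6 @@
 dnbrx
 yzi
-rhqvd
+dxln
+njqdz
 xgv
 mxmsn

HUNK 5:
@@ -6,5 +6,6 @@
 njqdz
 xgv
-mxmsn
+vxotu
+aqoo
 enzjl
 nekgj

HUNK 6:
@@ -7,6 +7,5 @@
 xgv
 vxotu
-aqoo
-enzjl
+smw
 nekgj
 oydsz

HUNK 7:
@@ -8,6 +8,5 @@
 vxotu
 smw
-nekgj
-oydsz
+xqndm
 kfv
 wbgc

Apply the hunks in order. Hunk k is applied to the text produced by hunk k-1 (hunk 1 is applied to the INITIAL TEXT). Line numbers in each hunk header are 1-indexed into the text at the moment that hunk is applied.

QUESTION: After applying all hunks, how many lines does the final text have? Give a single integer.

Answer: 12

Derivation:
Hunk 1: at line 1 remove [vbw,nin] add [dnbrx,yzi,rhqvd] -> 8 lines: atk kcql dnbrx yzi rhqvd eylke kfv wbgc
Hunk 2: at line 4 remove [eylke] add [apht,nekgj,oydsz] -> 10 lines: atk kcql dnbrx yzi rhqvd apht nekgj oydsz kfv wbgc
Hunk 3: at line 4 remove [apht] add [xgv,mxmsn,enzjl] -> 12 lines: atk kcql dnbrx yzi rhqvd xgv mxmsn enzjl nekgj oydsz kfv wbgc
Hunk 4: at line 3 remove [rhqvd] add [dxln,njqdz] -> 13 lines: atk kcql dnbrx yzi dxln njqdz xgv mxmsn enzjl nekgj oydsz kfv wbgc
Hunk 5: at line 6 remove [mxmsn] add [vxotu,aqoo] -> 14 lines: atk kcql dnbrx yzi dxln njqdz xgv vxotu aqoo enzjl nekgj oydsz kfv wbgc
Hunk 6: at line 7 remove [aqoo,enzjl] add [smw] -> 13 lines: atk kcql dnbrx yzi dxln njqdz xgv vxotu smw nekgj oydsz kfv wbgc
Hunk 7: at line 8 remove [nekgj,oydsz] add [xqndm] -> 12 lines: atk kcql dnbrx yzi dxln njqdz xgv vxotu smw xqndm kfv wbgc
Final line count: 12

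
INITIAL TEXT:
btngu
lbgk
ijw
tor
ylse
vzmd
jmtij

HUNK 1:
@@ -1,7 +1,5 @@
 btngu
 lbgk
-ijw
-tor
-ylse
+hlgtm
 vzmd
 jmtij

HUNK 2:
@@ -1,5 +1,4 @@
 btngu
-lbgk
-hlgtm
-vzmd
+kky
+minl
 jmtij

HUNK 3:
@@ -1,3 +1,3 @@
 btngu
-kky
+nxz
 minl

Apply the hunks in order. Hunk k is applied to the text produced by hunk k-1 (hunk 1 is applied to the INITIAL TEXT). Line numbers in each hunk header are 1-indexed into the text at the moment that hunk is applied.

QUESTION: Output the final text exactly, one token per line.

Answer: btngu
nxz
minl
jmtij

Derivation:
Hunk 1: at line 1 remove [ijw,tor,ylse] add [hlgtm] -> 5 lines: btngu lbgk hlgtm vzmd jmtij
Hunk 2: at line 1 remove [lbgk,hlgtm,vzmd] add [kky,minl] -> 4 lines: btngu kky minl jmtij
Hunk 3: at line 1 remove [kky] add [nxz] -> 4 lines: btngu nxz minl jmtij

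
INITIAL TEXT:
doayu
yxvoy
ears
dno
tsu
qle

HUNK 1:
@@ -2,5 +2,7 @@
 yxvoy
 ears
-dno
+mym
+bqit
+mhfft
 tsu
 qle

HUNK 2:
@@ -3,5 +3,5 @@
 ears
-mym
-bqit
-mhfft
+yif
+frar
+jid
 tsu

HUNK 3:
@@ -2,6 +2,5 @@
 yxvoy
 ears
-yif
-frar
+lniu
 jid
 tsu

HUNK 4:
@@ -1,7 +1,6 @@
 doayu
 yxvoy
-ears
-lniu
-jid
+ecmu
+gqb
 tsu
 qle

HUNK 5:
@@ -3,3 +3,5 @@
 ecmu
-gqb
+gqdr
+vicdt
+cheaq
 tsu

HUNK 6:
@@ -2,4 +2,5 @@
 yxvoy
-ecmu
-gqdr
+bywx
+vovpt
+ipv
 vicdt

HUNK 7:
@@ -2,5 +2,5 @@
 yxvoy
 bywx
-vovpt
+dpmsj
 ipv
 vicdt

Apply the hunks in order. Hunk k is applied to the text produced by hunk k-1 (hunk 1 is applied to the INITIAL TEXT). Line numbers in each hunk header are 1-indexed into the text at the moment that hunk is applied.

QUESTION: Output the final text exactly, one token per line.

Hunk 1: at line 2 remove [dno] add [mym,bqit,mhfft] -> 8 lines: doayu yxvoy ears mym bqit mhfft tsu qle
Hunk 2: at line 3 remove [mym,bqit,mhfft] add [yif,frar,jid] -> 8 lines: doayu yxvoy ears yif frar jid tsu qle
Hunk 3: at line 2 remove [yif,frar] add [lniu] -> 7 lines: doayu yxvoy ears lniu jid tsu qle
Hunk 4: at line 1 remove [ears,lniu,jid] add [ecmu,gqb] -> 6 lines: doayu yxvoy ecmu gqb tsu qle
Hunk 5: at line 3 remove [gqb] add [gqdr,vicdt,cheaq] -> 8 lines: doayu yxvoy ecmu gqdr vicdt cheaq tsu qle
Hunk 6: at line 2 remove [ecmu,gqdr] add [bywx,vovpt,ipv] -> 9 lines: doayu yxvoy bywx vovpt ipv vicdt cheaq tsu qle
Hunk 7: at line 2 remove [vovpt] add [dpmsj] -> 9 lines: doayu yxvoy bywx dpmsj ipv vicdt cheaq tsu qle

Answer: doayu
yxvoy
bywx
dpmsj
ipv
vicdt
cheaq
tsu
qle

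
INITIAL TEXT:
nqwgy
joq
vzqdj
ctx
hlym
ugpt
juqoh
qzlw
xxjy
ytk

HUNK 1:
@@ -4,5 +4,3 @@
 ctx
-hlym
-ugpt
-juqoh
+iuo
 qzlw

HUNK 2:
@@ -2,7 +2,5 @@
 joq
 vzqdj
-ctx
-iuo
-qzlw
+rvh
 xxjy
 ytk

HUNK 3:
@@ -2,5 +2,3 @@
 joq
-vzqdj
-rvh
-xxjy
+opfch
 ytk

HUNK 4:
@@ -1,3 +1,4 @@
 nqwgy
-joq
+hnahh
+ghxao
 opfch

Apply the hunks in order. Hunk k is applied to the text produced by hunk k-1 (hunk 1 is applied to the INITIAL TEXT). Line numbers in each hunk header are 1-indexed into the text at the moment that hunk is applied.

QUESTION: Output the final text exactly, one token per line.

Answer: nqwgy
hnahh
ghxao
opfch
ytk

Derivation:
Hunk 1: at line 4 remove [hlym,ugpt,juqoh] add [iuo] -> 8 lines: nqwgy joq vzqdj ctx iuo qzlw xxjy ytk
Hunk 2: at line 2 remove [ctx,iuo,qzlw] add [rvh] -> 6 lines: nqwgy joq vzqdj rvh xxjy ytk
Hunk 3: at line 2 remove [vzqdj,rvh,xxjy] add [opfch] -> 4 lines: nqwgy joq opfch ytk
Hunk 4: at line 1 remove [joq] add [hnahh,ghxao] -> 5 lines: nqwgy hnahh ghxao opfch ytk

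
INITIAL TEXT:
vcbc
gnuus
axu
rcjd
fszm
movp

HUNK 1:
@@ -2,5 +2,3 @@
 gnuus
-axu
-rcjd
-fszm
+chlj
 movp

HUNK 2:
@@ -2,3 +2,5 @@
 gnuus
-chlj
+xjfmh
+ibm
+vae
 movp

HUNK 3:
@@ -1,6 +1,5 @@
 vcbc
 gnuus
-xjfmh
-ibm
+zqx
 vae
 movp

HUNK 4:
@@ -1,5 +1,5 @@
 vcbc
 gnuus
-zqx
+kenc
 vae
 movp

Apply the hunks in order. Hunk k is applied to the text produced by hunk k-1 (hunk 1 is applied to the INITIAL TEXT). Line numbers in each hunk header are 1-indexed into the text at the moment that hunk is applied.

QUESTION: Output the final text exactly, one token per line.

Answer: vcbc
gnuus
kenc
vae
movp

Derivation:
Hunk 1: at line 2 remove [axu,rcjd,fszm] add [chlj] -> 4 lines: vcbc gnuus chlj movp
Hunk 2: at line 2 remove [chlj] add [xjfmh,ibm,vae] -> 6 lines: vcbc gnuus xjfmh ibm vae movp
Hunk 3: at line 1 remove [xjfmh,ibm] add [zqx] -> 5 lines: vcbc gnuus zqx vae movp
Hunk 4: at line 1 remove [zqx] add [kenc] -> 5 lines: vcbc gnuus kenc vae movp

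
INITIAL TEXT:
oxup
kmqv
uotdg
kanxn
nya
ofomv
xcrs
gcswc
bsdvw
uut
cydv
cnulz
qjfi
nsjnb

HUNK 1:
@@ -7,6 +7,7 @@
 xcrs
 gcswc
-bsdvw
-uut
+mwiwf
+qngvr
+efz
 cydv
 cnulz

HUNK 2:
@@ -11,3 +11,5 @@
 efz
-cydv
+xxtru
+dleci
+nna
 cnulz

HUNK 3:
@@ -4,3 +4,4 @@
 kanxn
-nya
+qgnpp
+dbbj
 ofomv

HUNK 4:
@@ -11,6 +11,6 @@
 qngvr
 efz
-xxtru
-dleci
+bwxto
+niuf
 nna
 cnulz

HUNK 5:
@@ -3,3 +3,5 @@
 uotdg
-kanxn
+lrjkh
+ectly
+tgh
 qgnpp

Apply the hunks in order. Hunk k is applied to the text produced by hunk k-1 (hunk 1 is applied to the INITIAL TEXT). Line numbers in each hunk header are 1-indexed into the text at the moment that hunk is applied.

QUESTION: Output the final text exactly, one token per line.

Hunk 1: at line 7 remove [bsdvw,uut] add [mwiwf,qngvr,efz] -> 15 lines: oxup kmqv uotdg kanxn nya ofomv xcrs gcswc mwiwf qngvr efz cydv cnulz qjfi nsjnb
Hunk 2: at line 11 remove [cydv] add [xxtru,dleci,nna] -> 17 lines: oxup kmqv uotdg kanxn nya ofomv xcrs gcswc mwiwf qngvr efz xxtru dleci nna cnulz qjfi nsjnb
Hunk 3: at line 4 remove [nya] add [qgnpp,dbbj] -> 18 lines: oxup kmqv uotdg kanxn qgnpp dbbj ofomv xcrs gcswc mwiwf qngvr efz xxtru dleci nna cnulz qjfi nsjnb
Hunk 4: at line 11 remove [xxtru,dleci] add [bwxto,niuf] -> 18 lines: oxup kmqv uotdg kanxn qgnpp dbbj ofomv xcrs gcswc mwiwf qngvr efz bwxto niuf nna cnulz qjfi nsjnb
Hunk 5: at line 3 remove [kanxn] add [lrjkh,ectly,tgh] -> 20 lines: oxup kmqv uotdg lrjkh ectly tgh qgnpp dbbj ofomv xcrs gcswc mwiwf qngvr efz bwxto niuf nna cnulz qjfi nsjnb

Answer: oxup
kmqv
uotdg
lrjkh
ectly
tgh
qgnpp
dbbj
ofomv
xcrs
gcswc
mwiwf
qngvr
efz
bwxto
niuf
nna
cnulz
qjfi
nsjnb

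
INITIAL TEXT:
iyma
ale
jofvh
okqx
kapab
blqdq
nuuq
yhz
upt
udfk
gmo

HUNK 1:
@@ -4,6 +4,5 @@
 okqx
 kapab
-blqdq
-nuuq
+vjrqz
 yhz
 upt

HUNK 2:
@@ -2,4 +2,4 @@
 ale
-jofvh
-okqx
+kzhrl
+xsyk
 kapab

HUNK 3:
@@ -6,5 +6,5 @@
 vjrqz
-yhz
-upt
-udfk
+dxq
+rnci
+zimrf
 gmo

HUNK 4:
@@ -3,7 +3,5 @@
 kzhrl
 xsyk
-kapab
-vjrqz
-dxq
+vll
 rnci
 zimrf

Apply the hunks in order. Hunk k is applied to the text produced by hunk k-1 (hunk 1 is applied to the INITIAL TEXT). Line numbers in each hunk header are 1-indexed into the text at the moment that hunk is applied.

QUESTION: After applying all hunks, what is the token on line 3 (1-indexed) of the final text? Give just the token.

Answer: kzhrl

Derivation:
Hunk 1: at line 4 remove [blqdq,nuuq] add [vjrqz] -> 10 lines: iyma ale jofvh okqx kapab vjrqz yhz upt udfk gmo
Hunk 2: at line 2 remove [jofvh,okqx] add [kzhrl,xsyk] -> 10 lines: iyma ale kzhrl xsyk kapab vjrqz yhz upt udfk gmo
Hunk 3: at line 6 remove [yhz,upt,udfk] add [dxq,rnci,zimrf] -> 10 lines: iyma ale kzhrl xsyk kapab vjrqz dxq rnci zimrf gmo
Hunk 4: at line 3 remove [kapab,vjrqz,dxq] add [vll] -> 8 lines: iyma ale kzhrl xsyk vll rnci zimrf gmo
Final line 3: kzhrl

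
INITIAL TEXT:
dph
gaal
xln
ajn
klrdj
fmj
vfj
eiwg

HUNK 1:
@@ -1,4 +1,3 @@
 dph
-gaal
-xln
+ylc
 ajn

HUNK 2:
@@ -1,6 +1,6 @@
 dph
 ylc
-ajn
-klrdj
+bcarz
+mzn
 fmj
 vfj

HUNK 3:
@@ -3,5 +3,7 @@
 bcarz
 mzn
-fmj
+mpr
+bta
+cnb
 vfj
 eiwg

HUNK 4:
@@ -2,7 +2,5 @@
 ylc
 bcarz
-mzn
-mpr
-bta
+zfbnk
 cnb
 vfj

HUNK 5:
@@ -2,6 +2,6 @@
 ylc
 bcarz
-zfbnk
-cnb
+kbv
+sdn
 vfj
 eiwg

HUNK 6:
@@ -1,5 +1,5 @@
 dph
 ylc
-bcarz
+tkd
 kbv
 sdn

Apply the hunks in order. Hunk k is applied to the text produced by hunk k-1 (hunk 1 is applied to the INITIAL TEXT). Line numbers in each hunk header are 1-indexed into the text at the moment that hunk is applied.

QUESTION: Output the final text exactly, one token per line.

Answer: dph
ylc
tkd
kbv
sdn
vfj
eiwg

Derivation:
Hunk 1: at line 1 remove [gaal,xln] add [ylc] -> 7 lines: dph ylc ajn klrdj fmj vfj eiwg
Hunk 2: at line 1 remove [ajn,klrdj] add [bcarz,mzn] -> 7 lines: dph ylc bcarz mzn fmj vfj eiwg
Hunk 3: at line 3 remove [fmj] add [mpr,bta,cnb] -> 9 lines: dph ylc bcarz mzn mpr bta cnb vfj eiwg
Hunk 4: at line 2 remove [mzn,mpr,bta] add [zfbnk] -> 7 lines: dph ylc bcarz zfbnk cnb vfj eiwg
Hunk 5: at line 2 remove [zfbnk,cnb] add [kbv,sdn] -> 7 lines: dph ylc bcarz kbv sdn vfj eiwg
Hunk 6: at line 1 remove [bcarz] add [tkd] -> 7 lines: dph ylc tkd kbv sdn vfj eiwg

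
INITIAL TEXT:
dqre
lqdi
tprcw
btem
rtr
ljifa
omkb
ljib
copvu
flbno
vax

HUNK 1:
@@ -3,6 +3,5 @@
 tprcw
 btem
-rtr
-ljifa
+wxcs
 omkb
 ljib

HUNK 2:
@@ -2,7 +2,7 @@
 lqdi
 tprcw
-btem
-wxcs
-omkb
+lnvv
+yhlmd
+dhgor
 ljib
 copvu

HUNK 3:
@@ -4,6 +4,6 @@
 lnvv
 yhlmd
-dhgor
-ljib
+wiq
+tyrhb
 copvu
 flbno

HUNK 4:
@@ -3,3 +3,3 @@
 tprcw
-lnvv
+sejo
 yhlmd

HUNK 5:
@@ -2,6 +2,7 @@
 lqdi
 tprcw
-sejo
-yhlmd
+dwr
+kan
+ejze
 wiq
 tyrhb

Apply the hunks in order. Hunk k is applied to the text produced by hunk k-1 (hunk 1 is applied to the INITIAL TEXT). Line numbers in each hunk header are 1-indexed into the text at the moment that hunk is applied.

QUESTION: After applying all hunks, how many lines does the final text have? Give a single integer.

Hunk 1: at line 3 remove [rtr,ljifa] add [wxcs] -> 10 lines: dqre lqdi tprcw btem wxcs omkb ljib copvu flbno vax
Hunk 2: at line 2 remove [btem,wxcs,omkb] add [lnvv,yhlmd,dhgor] -> 10 lines: dqre lqdi tprcw lnvv yhlmd dhgor ljib copvu flbno vax
Hunk 3: at line 4 remove [dhgor,ljib] add [wiq,tyrhb] -> 10 lines: dqre lqdi tprcw lnvv yhlmd wiq tyrhb copvu flbno vax
Hunk 4: at line 3 remove [lnvv] add [sejo] -> 10 lines: dqre lqdi tprcw sejo yhlmd wiq tyrhb copvu flbno vax
Hunk 5: at line 2 remove [sejo,yhlmd] add [dwr,kan,ejze] -> 11 lines: dqre lqdi tprcw dwr kan ejze wiq tyrhb copvu flbno vax
Final line count: 11

Answer: 11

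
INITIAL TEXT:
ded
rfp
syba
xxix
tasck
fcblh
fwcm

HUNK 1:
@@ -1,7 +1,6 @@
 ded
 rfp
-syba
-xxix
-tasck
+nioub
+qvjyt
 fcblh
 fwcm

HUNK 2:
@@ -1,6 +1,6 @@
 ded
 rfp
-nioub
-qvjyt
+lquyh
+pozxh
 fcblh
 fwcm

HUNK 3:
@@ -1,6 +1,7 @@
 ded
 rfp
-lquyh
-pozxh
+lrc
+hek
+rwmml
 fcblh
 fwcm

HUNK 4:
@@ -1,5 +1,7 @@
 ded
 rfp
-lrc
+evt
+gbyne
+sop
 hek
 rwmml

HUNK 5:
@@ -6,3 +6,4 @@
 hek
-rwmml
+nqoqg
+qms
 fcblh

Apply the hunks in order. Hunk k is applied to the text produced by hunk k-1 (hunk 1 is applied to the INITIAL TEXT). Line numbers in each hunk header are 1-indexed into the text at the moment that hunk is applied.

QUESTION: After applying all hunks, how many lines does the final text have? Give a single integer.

Answer: 10

Derivation:
Hunk 1: at line 1 remove [syba,xxix,tasck] add [nioub,qvjyt] -> 6 lines: ded rfp nioub qvjyt fcblh fwcm
Hunk 2: at line 1 remove [nioub,qvjyt] add [lquyh,pozxh] -> 6 lines: ded rfp lquyh pozxh fcblh fwcm
Hunk 3: at line 1 remove [lquyh,pozxh] add [lrc,hek,rwmml] -> 7 lines: ded rfp lrc hek rwmml fcblh fwcm
Hunk 4: at line 1 remove [lrc] add [evt,gbyne,sop] -> 9 lines: ded rfp evt gbyne sop hek rwmml fcblh fwcm
Hunk 5: at line 6 remove [rwmml] add [nqoqg,qms] -> 10 lines: ded rfp evt gbyne sop hek nqoqg qms fcblh fwcm
Final line count: 10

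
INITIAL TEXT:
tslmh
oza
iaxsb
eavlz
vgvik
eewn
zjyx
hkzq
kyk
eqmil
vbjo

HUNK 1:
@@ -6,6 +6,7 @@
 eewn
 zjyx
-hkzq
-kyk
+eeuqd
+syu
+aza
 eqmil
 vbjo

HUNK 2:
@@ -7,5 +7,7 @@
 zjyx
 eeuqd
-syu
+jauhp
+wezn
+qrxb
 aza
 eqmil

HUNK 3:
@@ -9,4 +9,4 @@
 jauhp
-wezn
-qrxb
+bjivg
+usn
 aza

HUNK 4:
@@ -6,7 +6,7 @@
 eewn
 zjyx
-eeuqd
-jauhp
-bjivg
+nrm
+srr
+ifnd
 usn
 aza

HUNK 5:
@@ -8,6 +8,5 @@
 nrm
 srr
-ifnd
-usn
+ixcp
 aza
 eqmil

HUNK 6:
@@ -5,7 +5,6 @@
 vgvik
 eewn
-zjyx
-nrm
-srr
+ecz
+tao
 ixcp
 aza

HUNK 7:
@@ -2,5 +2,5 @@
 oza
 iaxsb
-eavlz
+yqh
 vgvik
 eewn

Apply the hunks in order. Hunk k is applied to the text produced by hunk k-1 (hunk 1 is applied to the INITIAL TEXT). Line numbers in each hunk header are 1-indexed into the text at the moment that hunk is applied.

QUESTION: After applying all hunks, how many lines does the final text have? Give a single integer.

Answer: 12

Derivation:
Hunk 1: at line 6 remove [hkzq,kyk] add [eeuqd,syu,aza] -> 12 lines: tslmh oza iaxsb eavlz vgvik eewn zjyx eeuqd syu aza eqmil vbjo
Hunk 2: at line 7 remove [syu] add [jauhp,wezn,qrxb] -> 14 lines: tslmh oza iaxsb eavlz vgvik eewn zjyx eeuqd jauhp wezn qrxb aza eqmil vbjo
Hunk 3: at line 9 remove [wezn,qrxb] add [bjivg,usn] -> 14 lines: tslmh oza iaxsb eavlz vgvik eewn zjyx eeuqd jauhp bjivg usn aza eqmil vbjo
Hunk 4: at line 6 remove [eeuqd,jauhp,bjivg] add [nrm,srr,ifnd] -> 14 lines: tslmh oza iaxsb eavlz vgvik eewn zjyx nrm srr ifnd usn aza eqmil vbjo
Hunk 5: at line 8 remove [ifnd,usn] add [ixcp] -> 13 lines: tslmh oza iaxsb eavlz vgvik eewn zjyx nrm srr ixcp aza eqmil vbjo
Hunk 6: at line 5 remove [zjyx,nrm,srr] add [ecz,tao] -> 12 lines: tslmh oza iaxsb eavlz vgvik eewn ecz tao ixcp aza eqmil vbjo
Hunk 7: at line 2 remove [eavlz] add [yqh] -> 12 lines: tslmh oza iaxsb yqh vgvik eewn ecz tao ixcp aza eqmil vbjo
Final line count: 12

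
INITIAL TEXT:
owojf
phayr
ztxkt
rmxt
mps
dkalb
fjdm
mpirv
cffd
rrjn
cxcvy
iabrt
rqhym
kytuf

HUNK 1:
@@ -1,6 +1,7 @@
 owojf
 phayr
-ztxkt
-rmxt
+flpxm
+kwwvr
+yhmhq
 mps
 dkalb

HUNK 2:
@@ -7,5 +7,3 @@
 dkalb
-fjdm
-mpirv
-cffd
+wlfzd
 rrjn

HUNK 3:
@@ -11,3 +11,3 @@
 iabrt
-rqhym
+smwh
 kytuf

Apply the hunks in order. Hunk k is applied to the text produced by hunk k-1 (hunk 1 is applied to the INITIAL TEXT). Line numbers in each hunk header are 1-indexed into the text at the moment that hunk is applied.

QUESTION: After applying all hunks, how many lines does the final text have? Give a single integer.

Answer: 13

Derivation:
Hunk 1: at line 1 remove [ztxkt,rmxt] add [flpxm,kwwvr,yhmhq] -> 15 lines: owojf phayr flpxm kwwvr yhmhq mps dkalb fjdm mpirv cffd rrjn cxcvy iabrt rqhym kytuf
Hunk 2: at line 7 remove [fjdm,mpirv,cffd] add [wlfzd] -> 13 lines: owojf phayr flpxm kwwvr yhmhq mps dkalb wlfzd rrjn cxcvy iabrt rqhym kytuf
Hunk 3: at line 11 remove [rqhym] add [smwh] -> 13 lines: owojf phayr flpxm kwwvr yhmhq mps dkalb wlfzd rrjn cxcvy iabrt smwh kytuf
Final line count: 13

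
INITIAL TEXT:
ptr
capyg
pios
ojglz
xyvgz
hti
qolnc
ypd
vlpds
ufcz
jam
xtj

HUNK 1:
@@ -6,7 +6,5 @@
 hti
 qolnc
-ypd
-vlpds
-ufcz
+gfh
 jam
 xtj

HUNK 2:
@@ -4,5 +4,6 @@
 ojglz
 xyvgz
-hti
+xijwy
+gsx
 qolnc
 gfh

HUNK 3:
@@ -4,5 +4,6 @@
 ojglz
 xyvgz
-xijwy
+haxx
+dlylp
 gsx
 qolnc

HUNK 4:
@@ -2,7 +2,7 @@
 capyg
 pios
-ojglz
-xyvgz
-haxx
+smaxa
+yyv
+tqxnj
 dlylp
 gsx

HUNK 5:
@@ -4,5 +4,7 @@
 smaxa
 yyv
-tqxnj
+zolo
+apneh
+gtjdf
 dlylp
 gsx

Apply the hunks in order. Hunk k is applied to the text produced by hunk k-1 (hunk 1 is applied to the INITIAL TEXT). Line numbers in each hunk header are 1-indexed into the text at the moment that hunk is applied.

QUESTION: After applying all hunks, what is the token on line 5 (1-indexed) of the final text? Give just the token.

Answer: yyv

Derivation:
Hunk 1: at line 6 remove [ypd,vlpds,ufcz] add [gfh] -> 10 lines: ptr capyg pios ojglz xyvgz hti qolnc gfh jam xtj
Hunk 2: at line 4 remove [hti] add [xijwy,gsx] -> 11 lines: ptr capyg pios ojglz xyvgz xijwy gsx qolnc gfh jam xtj
Hunk 3: at line 4 remove [xijwy] add [haxx,dlylp] -> 12 lines: ptr capyg pios ojglz xyvgz haxx dlylp gsx qolnc gfh jam xtj
Hunk 4: at line 2 remove [ojglz,xyvgz,haxx] add [smaxa,yyv,tqxnj] -> 12 lines: ptr capyg pios smaxa yyv tqxnj dlylp gsx qolnc gfh jam xtj
Hunk 5: at line 4 remove [tqxnj] add [zolo,apneh,gtjdf] -> 14 lines: ptr capyg pios smaxa yyv zolo apneh gtjdf dlylp gsx qolnc gfh jam xtj
Final line 5: yyv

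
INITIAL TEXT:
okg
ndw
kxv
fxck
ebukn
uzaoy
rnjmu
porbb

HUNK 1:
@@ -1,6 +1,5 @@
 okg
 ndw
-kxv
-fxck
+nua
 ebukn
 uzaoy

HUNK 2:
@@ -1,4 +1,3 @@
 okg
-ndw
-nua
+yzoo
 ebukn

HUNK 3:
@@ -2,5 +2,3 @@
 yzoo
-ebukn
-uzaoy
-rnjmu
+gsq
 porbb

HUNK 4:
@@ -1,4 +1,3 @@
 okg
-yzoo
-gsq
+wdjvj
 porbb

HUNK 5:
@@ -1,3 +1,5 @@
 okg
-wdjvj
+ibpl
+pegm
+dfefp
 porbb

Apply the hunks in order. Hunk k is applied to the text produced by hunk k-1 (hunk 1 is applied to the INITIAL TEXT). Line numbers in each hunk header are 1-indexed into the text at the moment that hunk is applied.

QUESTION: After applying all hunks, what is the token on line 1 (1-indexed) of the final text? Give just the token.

Hunk 1: at line 1 remove [kxv,fxck] add [nua] -> 7 lines: okg ndw nua ebukn uzaoy rnjmu porbb
Hunk 2: at line 1 remove [ndw,nua] add [yzoo] -> 6 lines: okg yzoo ebukn uzaoy rnjmu porbb
Hunk 3: at line 2 remove [ebukn,uzaoy,rnjmu] add [gsq] -> 4 lines: okg yzoo gsq porbb
Hunk 4: at line 1 remove [yzoo,gsq] add [wdjvj] -> 3 lines: okg wdjvj porbb
Hunk 5: at line 1 remove [wdjvj] add [ibpl,pegm,dfefp] -> 5 lines: okg ibpl pegm dfefp porbb
Final line 1: okg

Answer: okg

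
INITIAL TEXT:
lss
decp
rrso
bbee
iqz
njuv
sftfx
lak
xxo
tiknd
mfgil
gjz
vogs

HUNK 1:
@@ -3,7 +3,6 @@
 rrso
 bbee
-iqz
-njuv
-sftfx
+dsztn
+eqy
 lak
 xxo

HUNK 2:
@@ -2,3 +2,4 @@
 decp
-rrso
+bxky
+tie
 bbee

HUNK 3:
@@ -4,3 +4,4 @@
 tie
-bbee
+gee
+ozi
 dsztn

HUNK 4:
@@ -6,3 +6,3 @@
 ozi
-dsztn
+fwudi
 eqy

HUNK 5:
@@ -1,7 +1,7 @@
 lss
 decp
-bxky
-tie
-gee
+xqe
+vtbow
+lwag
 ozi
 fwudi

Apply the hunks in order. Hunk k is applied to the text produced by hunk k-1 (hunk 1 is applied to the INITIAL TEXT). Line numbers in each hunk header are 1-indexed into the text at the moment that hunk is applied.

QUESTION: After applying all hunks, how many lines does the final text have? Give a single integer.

Hunk 1: at line 3 remove [iqz,njuv,sftfx] add [dsztn,eqy] -> 12 lines: lss decp rrso bbee dsztn eqy lak xxo tiknd mfgil gjz vogs
Hunk 2: at line 2 remove [rrso] add [bxky,tie] -> 13 lines: lss decp bxky tie bbee dsztn eqy lak xxo tiknd mfgil gjz vogs
Hunk 3: at line 4 remove [bbee] add [gee,ozi] -> 14 lines: lss decp bxky tie gee ozi dsztn eqy lak xxo tiknd mfgil gjz vogs
Hunk 4: at line 6 remove [dsztn] add [fwudi] -> 14 lines: lss decp bxky tie gee ozi fwudi eqy lak xxo tiknd mfgil gjz vogs
Hunk 5: at line 1 remove [bxky,tie,gee] add [xqe,vtbow,lwag] -> 14 lines: lss decp xqe vtbow lwag ozi fwudi eqy lak xxo tiknd mfgil gjz vogs
Final line count: 14

Answer: 14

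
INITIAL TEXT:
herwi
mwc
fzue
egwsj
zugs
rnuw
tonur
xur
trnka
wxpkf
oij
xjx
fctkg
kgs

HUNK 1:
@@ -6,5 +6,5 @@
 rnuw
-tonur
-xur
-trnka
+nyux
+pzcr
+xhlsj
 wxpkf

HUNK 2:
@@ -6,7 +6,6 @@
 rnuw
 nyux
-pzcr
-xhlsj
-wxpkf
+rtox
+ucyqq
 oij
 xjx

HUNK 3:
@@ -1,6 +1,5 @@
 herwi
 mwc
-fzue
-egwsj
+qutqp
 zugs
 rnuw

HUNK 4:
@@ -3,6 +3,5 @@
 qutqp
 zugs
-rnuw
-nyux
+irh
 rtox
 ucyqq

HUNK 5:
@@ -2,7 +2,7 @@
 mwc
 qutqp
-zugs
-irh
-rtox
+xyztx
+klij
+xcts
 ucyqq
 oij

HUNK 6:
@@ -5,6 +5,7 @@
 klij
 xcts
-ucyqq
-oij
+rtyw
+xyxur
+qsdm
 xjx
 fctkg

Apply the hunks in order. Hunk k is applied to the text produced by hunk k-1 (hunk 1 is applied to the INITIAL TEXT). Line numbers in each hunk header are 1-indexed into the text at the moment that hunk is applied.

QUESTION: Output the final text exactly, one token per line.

Answer: herwi
mwc
qutqp
xyztx
klij
xcts
rtyw
xyxur
qsdm
xjx
fctkg
kgs

Derivation:
Hunk 1: at line 6 remove [tonur,xur,trnka] add [nyux,pzcr,xhlsj] -> 14 lines: herwi mwc fzue egwsj zugs rnuw nyux pzcr xhlsj wxpkf oij xjx fctkg kgs
Hunk 2: at line 6 remove [pzcr,xhlsj,wxpkf] add [rtox,ucyqq] -> 13 lines: herwi mwc fzue egwsj zugs rnuw nyux rtox ucyqq oij xjx fctkg kgs
Hunk 3: at line 1 remove [fzue,egwsj] add [qutqp] -> 12 lines: herwi mwc qutqp zugs rnuw nyux rtox ucyqq oij xjx fctkg kgs
Hunk 4: at line 3 remove [rnuw,nyux] add [irh] -> 11 lines: herwi mwc qutqp zugs irh rtox ucyqq oij xjx fctkg kgs
Hunk 5: at line 2 remove [zugs,irh,rtox] add [xyztx,klij,xcts] -> 11 lines: herwi mwc qutqp xyztx klij xcts ucyqq oij xjx fctkg kgs
Hunk 6: at line 5 remove [ucyqq,oij] add [rtyw,xyxur,qsdm] -> 12 lines: herwi mwc qutqp xyztx klij xcts rtyw xyxur qsdm xjx fctkg kgs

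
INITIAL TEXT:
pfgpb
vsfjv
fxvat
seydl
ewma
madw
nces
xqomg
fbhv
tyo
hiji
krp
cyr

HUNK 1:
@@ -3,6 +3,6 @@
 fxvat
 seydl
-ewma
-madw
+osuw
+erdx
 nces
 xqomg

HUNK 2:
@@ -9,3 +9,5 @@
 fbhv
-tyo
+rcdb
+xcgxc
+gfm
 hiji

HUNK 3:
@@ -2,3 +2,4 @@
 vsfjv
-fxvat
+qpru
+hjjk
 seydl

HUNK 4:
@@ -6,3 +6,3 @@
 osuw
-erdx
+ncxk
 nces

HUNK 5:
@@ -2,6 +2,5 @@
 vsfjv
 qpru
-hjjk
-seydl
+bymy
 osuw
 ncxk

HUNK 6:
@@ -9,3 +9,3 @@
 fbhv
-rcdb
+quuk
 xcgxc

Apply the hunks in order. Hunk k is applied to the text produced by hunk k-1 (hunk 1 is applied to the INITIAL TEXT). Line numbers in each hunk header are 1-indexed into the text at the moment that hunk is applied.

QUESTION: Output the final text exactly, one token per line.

Hunk 1: at line 3 remove [ewma,madw] add [osuw,erdx] -> 13 lines: pfgpb vsfjv fxvat seydl osuw erdx nces xqomg fbhv tyo hiji krp cyr
Hunk 2: at line 9 remove [tyo] add [rcdb,xcgxc,gfm] -> 15 lines: pfgpb vsfjv fxvat seydl osuw erdx nces xqomg fbhv rcdb xcgxc gfm hiji krp cyr
Hunk 3: at line 2 remove [fxvat] add [qpru,hjjk] -> 16 lines: pfgpb vsfjv qpru hjjk seydl osuw erdx nces xqomg fbhv rcdb xcgxc gfm hiji krp cyr
Hunk 4: at line 6 remove [erdx] add [ncxk] -> 16 lines: pfgpb vsfjv qpru hjjk seydl osuw ncxk nces xqomg fbhv rcdb xcgxc gfm hiji krp cyr
Hunk 5: at line 2 remove [hjjk,seydl] add [bymy] -> 15 lines: pfgpb vsfjv qpru bymy osuw ncxk nces xqomg fbhv rcdb xcgxc gfm hiji krp cyr
Hunk 6: at line 9 remove [rcdb] add [quuk] -> 15 lines: pfgpb vsfjv qpru bymy osuw ncxk nces xqomg fbhv quuk xcgxc gfm hiji krp cyr

Answer: pfgpb
vsfjv
qpru
bymy
osuw
ncxk
nces
xqomg
fbhv
quuk
xcgxc
gfm
hiji
krp
cyr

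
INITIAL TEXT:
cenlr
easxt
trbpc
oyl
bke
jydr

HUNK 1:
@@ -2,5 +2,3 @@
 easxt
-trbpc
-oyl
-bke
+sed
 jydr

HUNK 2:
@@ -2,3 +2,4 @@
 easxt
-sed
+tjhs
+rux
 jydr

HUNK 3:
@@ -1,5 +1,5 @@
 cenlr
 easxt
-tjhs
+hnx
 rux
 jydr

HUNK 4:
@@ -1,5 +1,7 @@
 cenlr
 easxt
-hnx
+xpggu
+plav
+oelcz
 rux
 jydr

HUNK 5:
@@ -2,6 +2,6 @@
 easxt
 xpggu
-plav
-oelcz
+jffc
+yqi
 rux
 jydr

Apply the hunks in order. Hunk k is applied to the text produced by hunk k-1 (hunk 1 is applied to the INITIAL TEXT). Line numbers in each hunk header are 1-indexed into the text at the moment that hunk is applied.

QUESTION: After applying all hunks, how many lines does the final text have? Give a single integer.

Answer: 7

Derivation:
Hunk 1: at line 2 remove [trbpc,oyl,bke] add [sed] -> 4 lines: cenlr easxt sed jydr
Hunk 2: at line 2 remove [sed] add [tjhs,rux] -> 5 lines: cenlr easxt tjhs rux jydr
Hunk 3: at line 1 remove [tjhs] add [hnx] -> 5 lines: cenlr easxt hnx rux jydr
Hunk 4: at line 1 remove [hnx] add [xpggu,plav,oelcz] -> 7 lines: cenlr easxt xpggu plav oelcz rux jydr
Hunk 5: at line 2 remove [plav,oelcz] add [jffc,yqi] -> 7 lines: cenlr easxt xpggu jffc yqi rux jydr
Final line count: 7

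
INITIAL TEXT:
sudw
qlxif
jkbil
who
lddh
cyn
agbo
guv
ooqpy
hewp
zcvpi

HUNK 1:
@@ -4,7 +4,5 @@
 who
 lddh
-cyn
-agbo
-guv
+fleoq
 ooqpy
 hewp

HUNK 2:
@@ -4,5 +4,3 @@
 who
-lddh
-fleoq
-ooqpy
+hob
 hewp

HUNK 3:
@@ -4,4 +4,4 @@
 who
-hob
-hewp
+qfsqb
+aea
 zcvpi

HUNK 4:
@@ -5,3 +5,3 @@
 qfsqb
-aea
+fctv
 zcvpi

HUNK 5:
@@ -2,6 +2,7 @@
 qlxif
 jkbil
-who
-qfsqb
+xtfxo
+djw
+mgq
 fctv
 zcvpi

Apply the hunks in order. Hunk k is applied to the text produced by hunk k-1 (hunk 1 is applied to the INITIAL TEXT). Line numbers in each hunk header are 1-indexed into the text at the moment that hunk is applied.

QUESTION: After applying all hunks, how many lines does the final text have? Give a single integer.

Answer: 8

Derivation:
Hunk 1: at line 4 remove [cyn,agbo,guv] add [fleoq] -> 9 lines: sudw qlxif jkbil who lddh fleoq ooqpy hewp zcvpi
Hunk 2: at line 4 remove [lddh,fleoq,ooqpy] add [hob] -> 7 lines: sudw qlxif jkbil who hob hewp zcvpi
Hunk 3: at line 4 remove [hob,hewp] add [qfsqb,aea] -> 7 lines: sudw qlxif jkbil who qfsqb aea zcvpi
Hunk 4: at line 5 remove [aea] add [fctv] -> 7 lines: sudw qlxif jkbil who qfsqb fctv zcvpi
Hunk 5: at line 2 remove [who,qfsqb] add [xtfxo,djw,mgq] -> 8 lines: sudw qlxif jkbil xtfxo djw mgq fctv zcvpi
Final line count: 8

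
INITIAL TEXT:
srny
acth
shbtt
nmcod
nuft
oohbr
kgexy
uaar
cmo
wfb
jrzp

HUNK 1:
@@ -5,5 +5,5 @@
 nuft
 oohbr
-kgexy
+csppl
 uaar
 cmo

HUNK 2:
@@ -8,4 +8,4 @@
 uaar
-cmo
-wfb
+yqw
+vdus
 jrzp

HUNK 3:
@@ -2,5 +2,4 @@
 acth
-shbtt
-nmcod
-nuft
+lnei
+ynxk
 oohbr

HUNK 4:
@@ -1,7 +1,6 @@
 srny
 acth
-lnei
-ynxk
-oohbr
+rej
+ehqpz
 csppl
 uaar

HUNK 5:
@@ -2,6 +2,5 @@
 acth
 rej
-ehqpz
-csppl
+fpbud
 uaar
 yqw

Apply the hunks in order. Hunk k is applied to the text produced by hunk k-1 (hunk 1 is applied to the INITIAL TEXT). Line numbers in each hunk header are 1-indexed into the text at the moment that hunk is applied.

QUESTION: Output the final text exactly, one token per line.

Answer: srny
acth
rej
fpbud
uaar
yqw
vdus
jrzp

Derivation:
Hunk 1: at line 5 remove [kgexy] add [csppl] -> 11 lines: srny acth shbtt nmcod nuft oohbr csppl uaar cmo wfb jrzp
Hunk 2: at line 8 remove [cmo,wfb] add [yqw,vdus] -> 11 lines: srny acth shbtt nmcod nuft oohbr csppl uaar yqw vdus jrzp
Hunk 3: at line 2 remove [shbtt,nmcod,nuft] add [lnei,ynxk] -> 10 lines: srny acth lnei ynxk oohbr csppl uaar yqw vdus jrzp
Hunk 4: at line 1 remove [lnei,ynxk,oohbr] add [rej,ehqpz] -> 9 lines: srny acth rej ehqpz csppl uaar yqw vdus jrzp
Hunk 5: at line 2 remove [ehqpz,csppl] add [fpbud] -> 8 lines: srny acth rej fpbud uaar yqw vdus jrzp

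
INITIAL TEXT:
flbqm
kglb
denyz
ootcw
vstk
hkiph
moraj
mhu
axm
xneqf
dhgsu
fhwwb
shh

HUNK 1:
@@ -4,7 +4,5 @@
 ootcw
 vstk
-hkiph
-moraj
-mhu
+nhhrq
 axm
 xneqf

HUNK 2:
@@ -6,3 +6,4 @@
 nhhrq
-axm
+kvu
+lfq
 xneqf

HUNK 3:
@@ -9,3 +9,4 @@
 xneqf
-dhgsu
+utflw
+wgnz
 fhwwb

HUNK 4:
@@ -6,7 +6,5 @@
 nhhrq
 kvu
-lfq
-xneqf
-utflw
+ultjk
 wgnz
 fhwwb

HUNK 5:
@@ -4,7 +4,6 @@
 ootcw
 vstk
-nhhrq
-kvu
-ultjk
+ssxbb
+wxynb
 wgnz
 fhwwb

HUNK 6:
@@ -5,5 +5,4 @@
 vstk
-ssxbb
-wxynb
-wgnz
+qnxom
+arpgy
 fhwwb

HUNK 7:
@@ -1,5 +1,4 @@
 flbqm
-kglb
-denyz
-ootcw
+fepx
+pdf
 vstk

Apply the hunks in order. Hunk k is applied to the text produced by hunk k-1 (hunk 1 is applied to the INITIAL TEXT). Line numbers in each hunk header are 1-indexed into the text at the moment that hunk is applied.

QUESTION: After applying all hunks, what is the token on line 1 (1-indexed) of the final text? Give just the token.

Hunk 1: at line 4 remove [hkiph,moraj,mhu] add [nhhrq] -> 11 lines: flbqm kglb denyz ootcw vstk nhhrq axm xneqf dhgsu fhwwb shh
Hunk 2: at line 6 remove [axm] add [kvu,lfq] -> 12 lines: flbqm kglb denyz ootcw vstk nhhrq kvu lfq xneqf dhgsu fhwwb shh
Hunk 3: at line 9 remove [dhgsu] add [utflw,wgnz] -> 13 lines: flbqm kglb denyz ootcw vstk nhhrq kvu lfq xneqf utflw wgnz fhwwb shh
Hunk 4: at line 6 remove [lfq,xneqf,utflw] add [ultjk] -> 11 lines: flbqm kglb denyz ootcw vstk nhhrq kvu ultjk wgnz fhwwb shh
Hunk 5: at line 4 remove [nhhrq,kvu,ultjk] add [ssxbb,wxynb] -> 10 lines: flbqm kglb denyz ootcw vstk ssxbb wxynb wgnz fhwwb shh
Hunk 6: at line 5 remove [ssxbb,wxynb,wgnz] add [qnxom,arpgy] -> 9 lines: flbqm kglb denyz ootcw vstk qnxom arpgy fhwwb shh
Hunk 7: at line 1 remove [kglb,denyz,ootcw] add [fepx,pdf] -> 8 lines: flbqm fepx pdf vstk qnxom arpgy fhwwb shh
Final line 1: flbqm

Answer: flbqm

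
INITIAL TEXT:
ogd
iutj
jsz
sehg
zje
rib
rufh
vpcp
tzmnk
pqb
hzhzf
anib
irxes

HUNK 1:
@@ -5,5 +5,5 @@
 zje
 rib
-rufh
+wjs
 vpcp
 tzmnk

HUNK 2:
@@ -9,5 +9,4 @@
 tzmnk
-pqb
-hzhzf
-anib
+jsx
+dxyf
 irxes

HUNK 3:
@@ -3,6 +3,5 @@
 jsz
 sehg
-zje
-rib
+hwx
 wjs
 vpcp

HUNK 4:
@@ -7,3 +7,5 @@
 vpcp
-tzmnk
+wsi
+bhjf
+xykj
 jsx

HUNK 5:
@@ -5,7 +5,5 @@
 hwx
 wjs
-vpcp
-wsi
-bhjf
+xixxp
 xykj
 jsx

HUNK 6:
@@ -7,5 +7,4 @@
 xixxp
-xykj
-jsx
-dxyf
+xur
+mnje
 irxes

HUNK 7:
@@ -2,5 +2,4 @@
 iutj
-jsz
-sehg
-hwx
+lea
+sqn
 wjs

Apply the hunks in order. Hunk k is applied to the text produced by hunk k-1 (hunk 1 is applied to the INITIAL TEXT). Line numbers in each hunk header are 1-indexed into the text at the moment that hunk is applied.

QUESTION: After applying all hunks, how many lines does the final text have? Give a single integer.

Hunk 1: at line 5 remove [rufh] add [wjs] -> 13 lines: ogd iutj jsz sehg zje rib wjs vpcp tzmnk pqb hzhzf anib irxes
Hunk 2: at line 9 remove [pqb,hzhzf,anib] add [jsx,dxyf] -> 12 lines: ogd iutj jsz sehg zje rib wjs vpcp tzmnk jsx dxyf irxes
Hunk 3: at line 3 remove [zje,rib] add [hwx] -> 11 lines: ogd iutj jsz sehg hwx wjs vpcp tzmnk jsx dxyf irxes
Hunk 4: at line 7 remove [tzmnk] add [wsi,bhjf,xykj] -> 13 lines: ogd iutj jsz sehg hwx wjs vpcp wsi bhjf xykj jsx dxyf irxes
Hunk 5: at line 5 remove [vpcp,wsi,bhjf] add [xixxp] -> 11 lines: ogd iutj jsz sehg hwx wjs xixxp xykj jsx dxyf irxes
Hunk 6: at line 7 remove [xykj,jsx,dxyf] add [xur,mnje] -> 10 lines: ogd iutj jsz sehg hwx wjs xixxp xur mnje irxes
Hunk 7: at line 2 remove [jsz,sehg,hwx] add [lea,sqn] -> 9 lines: ogd iutj lea sqn wjs xixxp xur mnje irxes
Final line count: 9

Answer: 9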